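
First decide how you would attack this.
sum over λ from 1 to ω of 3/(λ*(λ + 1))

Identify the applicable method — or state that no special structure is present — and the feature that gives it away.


Best approach: telescoping — integer-spaced poles in 3/(λ*(λ + 1)) are the telescoping signature in disguise.


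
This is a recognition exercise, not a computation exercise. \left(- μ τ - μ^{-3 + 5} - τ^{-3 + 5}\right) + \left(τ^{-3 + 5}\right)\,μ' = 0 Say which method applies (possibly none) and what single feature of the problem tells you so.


Method: the homogeneous substitution — scaling τ and μ together leaves the slope fixed — it depends only on μ/τ, so substitute the ratio.


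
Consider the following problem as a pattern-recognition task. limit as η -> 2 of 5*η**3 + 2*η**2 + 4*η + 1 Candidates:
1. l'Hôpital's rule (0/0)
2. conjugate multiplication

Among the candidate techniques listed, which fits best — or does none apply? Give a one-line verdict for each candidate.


Technique: no special technique — nothing blocks direct substitution at 2: plug in and finish.
- l'Hôpital's rule (0/0): evaluation at the point is determinate, so the rule has nothing to repair.
- conjugate multiplication — multiplying by a conjugate would not remove any indeterminacy here.


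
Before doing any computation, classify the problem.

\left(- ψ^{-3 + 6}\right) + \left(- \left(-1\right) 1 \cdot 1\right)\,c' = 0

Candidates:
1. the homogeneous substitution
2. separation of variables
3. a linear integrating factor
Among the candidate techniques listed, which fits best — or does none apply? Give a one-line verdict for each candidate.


Diagnosis: no special technique — with c absent the equation is not coupled at all: direct integration in ψ.
- the homogeneous substitution — rescaling both variables together changes the slope, so no ratio substitution collapses it.
- separation of variables: separation is only trivially available — with the unknown absent from the slope this is a direct integration, not a separation problem.
- a linear integrating factor — with the unknown absent the integrating factor is a formality; direct integration is the working structure.


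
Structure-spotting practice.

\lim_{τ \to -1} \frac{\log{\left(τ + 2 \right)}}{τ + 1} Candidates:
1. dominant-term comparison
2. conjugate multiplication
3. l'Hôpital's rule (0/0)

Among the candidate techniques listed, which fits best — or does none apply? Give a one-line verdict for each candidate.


Verdict: l'Hôpital's rule (0/0) — substituting -1 gives 0 over 0; differentiate top and bottom once and re-evaluate. The standard small-argument limits would also carry it; the rule is the systematic route.
- dominant-term comparison — no ranking of term growth rates resolves the limit here.
- conjugate multiplication: multiplying by a conjugate would not remove any indeterminacy here.
- l'Hôpital's rule (0/0): a fit — the right tool for this form.


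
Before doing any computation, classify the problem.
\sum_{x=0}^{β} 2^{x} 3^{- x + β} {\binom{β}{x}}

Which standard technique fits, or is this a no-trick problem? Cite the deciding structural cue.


Verdict: the binomial theorem — {\binom{β}{x}} weighting matched powers of 2 and 3 is the expanded form of (2 + 3)^β — fold it back up.


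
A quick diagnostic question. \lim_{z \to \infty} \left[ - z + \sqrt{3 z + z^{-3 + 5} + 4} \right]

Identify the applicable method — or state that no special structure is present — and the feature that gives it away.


Verdict: conjugate multiplication — turning the difference into a conjugate-rationalized ratio makes the limit readable.


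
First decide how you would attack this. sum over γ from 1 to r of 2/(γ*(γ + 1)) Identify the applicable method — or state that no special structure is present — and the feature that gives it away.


Best approach: telescoping — the denominator's roots in 2/(γ*(γ + 1)) sit an integer apart: decomposition produces a self-cancelling chain.


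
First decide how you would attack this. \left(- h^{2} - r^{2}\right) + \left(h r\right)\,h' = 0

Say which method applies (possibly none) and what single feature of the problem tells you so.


Method: the homogeneous substitution — the slope is degree-zero homogeneous: the ratio substitution v = h/r collapses it. A Bernoulli substitution is a fair alternative on this equation directly; the homogeneous reading takes it as given.


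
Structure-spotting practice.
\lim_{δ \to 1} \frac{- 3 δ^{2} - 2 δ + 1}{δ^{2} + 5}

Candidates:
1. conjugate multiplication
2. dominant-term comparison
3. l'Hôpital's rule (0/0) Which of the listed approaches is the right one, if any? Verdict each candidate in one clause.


Best approach: no special technique — no zero denominators, no indeterminate clash at 1 — substitute and read off the value.
- conjugate multiplication: no difference of divergent radicals appears, so rationalizing has nothing to cancel.
- dominant-term comparison — no ranking of term growth rates resolves the limit here.
- l'Hôpital's rule (0/0) — substituting the point gives a finite value outright — there is no indeterminate clash to repair.


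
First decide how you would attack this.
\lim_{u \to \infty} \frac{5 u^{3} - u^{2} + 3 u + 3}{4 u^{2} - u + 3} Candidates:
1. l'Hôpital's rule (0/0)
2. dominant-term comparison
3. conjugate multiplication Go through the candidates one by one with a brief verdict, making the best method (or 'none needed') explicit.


Diagnosis: dominant-term comparison — growth-rate triage: the leading powers of u decide the limit, everything else is noise.
- l'Hôpital's rule (0/0) — no 0/0 form appears: written as one quotient, top and bottom both grow without bound, and the ratio is decided by their leading terms.
- dominant-term comparison — yes — fits the structure here.
- conjugate multiplication: there are no radicals in tension whose conjugate would simplify matters.


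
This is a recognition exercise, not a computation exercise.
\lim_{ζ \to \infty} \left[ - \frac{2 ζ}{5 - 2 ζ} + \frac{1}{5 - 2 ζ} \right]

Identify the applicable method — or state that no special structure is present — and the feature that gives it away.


Verdict: dominant-term comparison — divide by the highest power of ζ present: lower-order terms vanish and the dominant ratio remains. Differentiating the expression as a single quotient would eventually settle it as well; matching dominant growth settles it immediately.


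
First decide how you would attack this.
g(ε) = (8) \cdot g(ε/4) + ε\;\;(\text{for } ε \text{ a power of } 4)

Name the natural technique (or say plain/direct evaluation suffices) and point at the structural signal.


Verdict: the master substitution — treat m = log base 4 of ε as the new clock: one recursion step advances m by one while ε scales by 4.


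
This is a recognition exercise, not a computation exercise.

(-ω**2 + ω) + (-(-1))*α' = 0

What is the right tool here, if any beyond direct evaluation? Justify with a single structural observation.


Diagnosis: no special technique — the slope is a function of ω alone, so integrate both sides directly.


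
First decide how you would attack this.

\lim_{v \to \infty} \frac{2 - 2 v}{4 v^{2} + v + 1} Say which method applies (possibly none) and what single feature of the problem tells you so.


Diagnosis: dominant-term comparison — as v grows, only the highest-degree terms matter — compare leading terms and read the limit off. As a single quotient, the ∞/∞ shape would yield to repeated differentiation as well — the growth comparison gets there in one look.


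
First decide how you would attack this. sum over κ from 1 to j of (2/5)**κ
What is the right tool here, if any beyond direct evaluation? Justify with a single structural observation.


Verdict: the geometric series formula — each term is 2/5 times the previous one, so the geometric-series formula applies directly.


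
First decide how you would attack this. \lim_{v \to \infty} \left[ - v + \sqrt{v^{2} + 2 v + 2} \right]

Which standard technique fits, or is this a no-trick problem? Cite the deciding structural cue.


Verdict: conjugate multiplication — \sqrt{v^{2} + 2 v + 2} and v both blow up, but their difference is tame once the conjugate rationalizes it.


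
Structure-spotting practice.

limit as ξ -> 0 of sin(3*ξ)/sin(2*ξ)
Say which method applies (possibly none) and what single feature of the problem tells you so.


Method: l'Hôpital's rule (0/0) — the 0/0 form at 0 is the signature situation for l'Hôpital's rule. Known elementary limits would finish this too — the rule just bypasses the case analysis.


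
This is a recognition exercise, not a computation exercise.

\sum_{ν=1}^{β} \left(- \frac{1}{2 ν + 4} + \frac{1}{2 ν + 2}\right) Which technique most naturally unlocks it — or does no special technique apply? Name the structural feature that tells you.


Technique: telescoping — a difference of consecutive values of one function (\frac{1}{2 ν + 2} at one index and the next) — telescoping by construction.


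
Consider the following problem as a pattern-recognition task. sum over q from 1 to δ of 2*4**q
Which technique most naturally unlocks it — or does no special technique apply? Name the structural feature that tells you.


Method: the geometric series formula — check a ratio of consecutive terms: it is 4, independent of the index, so the geometric formula closes the sum.


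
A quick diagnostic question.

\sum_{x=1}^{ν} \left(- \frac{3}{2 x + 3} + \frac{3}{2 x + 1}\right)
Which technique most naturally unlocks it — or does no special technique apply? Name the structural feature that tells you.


Method: telescoping — the piece each term subtracts is \frac{3}{2 x + 1} advanced by one index, and it reappears with a plus sign leading the following term — the sum collapses to its boundary terms.


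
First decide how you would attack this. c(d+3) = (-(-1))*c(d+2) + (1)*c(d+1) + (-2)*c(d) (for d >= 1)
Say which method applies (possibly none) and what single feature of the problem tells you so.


Diagnosis: the characteristic-root method — every coefficient is a fixed number and the forcing is zero — substitute r^d and read off the root equation.


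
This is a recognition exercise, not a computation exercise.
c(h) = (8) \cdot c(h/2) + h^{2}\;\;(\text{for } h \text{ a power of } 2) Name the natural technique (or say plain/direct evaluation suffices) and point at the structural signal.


Diagnosis: the master substitution — the argument contracts 2-fold per step: reindex h exponentially and solve the linear recurrence in the new index.


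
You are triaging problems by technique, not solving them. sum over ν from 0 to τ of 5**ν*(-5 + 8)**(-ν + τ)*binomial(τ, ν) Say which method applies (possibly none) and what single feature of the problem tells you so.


Method: the binomial theorem — binomial coefficients against complementary powers of 5 and (-5 + 8): recognize the binomial expansion and resum.


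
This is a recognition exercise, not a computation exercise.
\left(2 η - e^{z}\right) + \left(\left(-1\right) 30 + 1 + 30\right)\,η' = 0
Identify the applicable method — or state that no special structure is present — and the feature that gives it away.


Best approach: a linear integrating factor — η enters only linearly with coefficient 2; multiply by exp of the integral of 2 and the left side becomes one derivative.


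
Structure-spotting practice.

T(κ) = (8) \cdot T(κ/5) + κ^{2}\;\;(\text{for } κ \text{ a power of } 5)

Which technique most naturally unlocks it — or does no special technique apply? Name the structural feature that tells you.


Technique: the master substitution — treat m = log base 5 of κ as the new clock: one recursion step advances m by one while κ scales by 5.


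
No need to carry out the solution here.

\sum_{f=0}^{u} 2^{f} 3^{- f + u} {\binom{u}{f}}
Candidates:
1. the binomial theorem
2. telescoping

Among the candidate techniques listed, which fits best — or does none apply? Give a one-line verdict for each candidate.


Technique: the binomial theorem — binomial coefficients against complementary powers of 2 and 3: recognize the binomial expansion and resum.
- the binomial theorem — yes — fits the structure here.
- telescoping — as presented, consecutive terms share no shifted copy to cancel against — no rewrite is on display to change that.


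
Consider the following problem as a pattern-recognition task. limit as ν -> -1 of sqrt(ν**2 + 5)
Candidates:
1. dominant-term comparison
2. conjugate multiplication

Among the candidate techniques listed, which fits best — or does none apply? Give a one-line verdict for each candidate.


Technique: no special technique — no vanishing denominator and no indeterminate clash at the point — evaluation is immediate.
- dominant-term comparison: leading-power comparison does not apply to this form.
- conjugate multiplication: there is no infinity-minus-infinity radical difference to rationalize.


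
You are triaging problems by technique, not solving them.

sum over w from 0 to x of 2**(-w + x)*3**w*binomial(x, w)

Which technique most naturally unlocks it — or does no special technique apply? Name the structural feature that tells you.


Diagnosis: the binomial theorem — the binomial coefficients weight matched powers of 3 and 2, which is exactly the expansion of a binomial power.


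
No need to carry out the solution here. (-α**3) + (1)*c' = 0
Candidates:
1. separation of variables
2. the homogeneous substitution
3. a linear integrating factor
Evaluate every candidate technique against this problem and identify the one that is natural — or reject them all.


Diagnosis: no special technique — solved for the derivative, no c appears — this is antidifferentiation in α wearing ODE clothing.
- separation of variables: separation is only trivially available — with the unknown absent from the slope this is a direct integration, not a separation problem.
- the homogeneous substitution — the slope does not depend on the ratio of the variables alone.
- a linear integrating factor — with the unknown absent the integrating factor is a formality; direct integration is the working structure.


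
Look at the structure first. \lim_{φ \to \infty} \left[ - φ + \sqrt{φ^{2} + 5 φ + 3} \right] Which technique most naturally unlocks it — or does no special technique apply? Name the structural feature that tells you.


Diagnosis: conjugate multiplication — turning the difference into a conjugate-rationalized ratio makes the limit readable.


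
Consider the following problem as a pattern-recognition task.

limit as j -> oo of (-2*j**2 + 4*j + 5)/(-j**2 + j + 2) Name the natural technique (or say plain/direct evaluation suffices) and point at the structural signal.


Verdict: dominant-term comparison — as j grows, only the highest-degree terms matter — compare leading terms and read the limit off. Differentiating the expression as a single quotient would eventually settle it as well; matching dominant growth settles it immediately.


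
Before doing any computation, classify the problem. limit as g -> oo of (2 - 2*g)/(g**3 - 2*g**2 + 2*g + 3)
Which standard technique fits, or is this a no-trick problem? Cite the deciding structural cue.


Method: dominant-term comparison — as g grows, only the highest-degree terms matter — compare leading terms and read the limit off. l'Hôpital's at-infinity variant applies to the expression viewed as a single quotient; the leading-term comparison is the direct route.


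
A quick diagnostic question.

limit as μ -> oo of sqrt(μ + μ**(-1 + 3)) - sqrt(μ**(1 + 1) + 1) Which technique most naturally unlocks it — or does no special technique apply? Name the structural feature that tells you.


Verdict: conjugate multiplication — divergence minus divergence hides a finite answer — expose it by pairing sqrt(μ + μ**(-1 + 3)) - sqrt(μ**(1 + 1) + 1) with its conjugate.


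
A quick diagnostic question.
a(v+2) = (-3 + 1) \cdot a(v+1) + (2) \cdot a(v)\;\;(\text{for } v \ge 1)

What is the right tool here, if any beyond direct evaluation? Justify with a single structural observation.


Method: the characteristic-root method — linear, homogeneous, constant coefficients: solutions of the form r^v exist — find the roots of the characteristic polynomial.


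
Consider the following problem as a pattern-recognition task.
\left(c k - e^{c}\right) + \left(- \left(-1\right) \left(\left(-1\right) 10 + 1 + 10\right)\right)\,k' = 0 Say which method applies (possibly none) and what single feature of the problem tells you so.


Method: a linear integrating factor — linear in the unknown with genuine forcing: multiply through by the exponential of the integrated coefficient and the left side closes into one derivative.


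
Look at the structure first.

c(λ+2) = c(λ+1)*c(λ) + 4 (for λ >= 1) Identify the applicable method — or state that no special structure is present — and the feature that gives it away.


Diagnosis: no special technique — the new term depends nonlinearly on the old ones, which disqualifies every superposition-based technique.


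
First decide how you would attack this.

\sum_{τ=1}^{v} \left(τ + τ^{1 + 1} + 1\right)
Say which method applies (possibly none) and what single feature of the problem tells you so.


Diagnosis: no special technique — with only polynomial terms in τ present, the classical sum-of-powers identities are all you need.


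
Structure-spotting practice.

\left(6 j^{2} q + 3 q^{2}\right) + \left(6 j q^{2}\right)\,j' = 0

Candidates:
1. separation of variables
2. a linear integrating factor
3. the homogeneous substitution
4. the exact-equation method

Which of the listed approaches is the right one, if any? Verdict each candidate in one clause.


Verdict: the exact-equation method — equality of cross partials is the green light — assemble the potential function term by term.
- separation of variables: the two dependences are entangled, not a clean product of one-variable pieces.
- a linear integrating factor: a nonlinear term in the unknown puts this outside the integrating-factor template.
- the homogeneous substitution: the slope does not depend on the ratio of the variables alone.
- the exact-equation method — applicable, and directly so.


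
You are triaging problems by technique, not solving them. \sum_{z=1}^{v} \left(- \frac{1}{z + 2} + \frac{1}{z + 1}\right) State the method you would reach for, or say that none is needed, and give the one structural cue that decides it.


Best approach: telescoping — the piece each term subtracts is \frac{1}{z + 1} advanced by one index, and it reappears with a plus sign leading the following term — the sum collapses to its boundary terms.


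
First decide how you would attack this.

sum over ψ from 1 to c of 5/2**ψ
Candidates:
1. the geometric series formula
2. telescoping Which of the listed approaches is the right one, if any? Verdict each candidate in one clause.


Method: the geometric series formula — consecutive terms stand in a fixed index-free ratio — the geometric sum formula closes it.
- the geometric series formula — yes — fits the structure here.
- telescoping: the terms as presented offer no neighboring cancellation — a telescoping rewrite may exist, but the displayed structure does not hand one over.


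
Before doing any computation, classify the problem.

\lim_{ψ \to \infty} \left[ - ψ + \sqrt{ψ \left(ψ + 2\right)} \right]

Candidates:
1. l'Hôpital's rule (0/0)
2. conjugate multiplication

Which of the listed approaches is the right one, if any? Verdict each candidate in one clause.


Verdict: conjugate multiplication — the ∞ − ∞ radical form is the exact trigger for the conjugate maneuver.
- l'Hôpital's rule (0/0) — the expression is a difference driving to ∞ − ∞, not a 0/0 quotient — there is no ratio for the rule to differentiate.
- conjugate multiplication — yes — fits the structure here.


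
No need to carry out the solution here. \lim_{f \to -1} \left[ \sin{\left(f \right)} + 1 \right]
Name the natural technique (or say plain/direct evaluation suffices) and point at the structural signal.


Technique: no special technique — the function is continuous at -1; evaluation is itself the limit, no machinery required.


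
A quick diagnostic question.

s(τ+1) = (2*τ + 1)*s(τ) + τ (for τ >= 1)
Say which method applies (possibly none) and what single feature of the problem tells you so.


Method: a summation factor — one step of memory with a weight 2*τ + 1 that changes as the index grows — the summation-factor construction is built for this.


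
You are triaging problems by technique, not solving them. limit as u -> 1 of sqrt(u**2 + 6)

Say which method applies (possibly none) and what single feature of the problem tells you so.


Method: no special technique — the expression is continuous at 1 — substitute and evaluate; no indeterminate form appears.


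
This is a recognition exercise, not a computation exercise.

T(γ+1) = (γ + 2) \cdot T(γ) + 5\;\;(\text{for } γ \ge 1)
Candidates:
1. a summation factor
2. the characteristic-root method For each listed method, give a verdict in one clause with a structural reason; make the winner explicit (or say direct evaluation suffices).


Best approach: a summation factor — with the index-dependent coefficient γ + 2, dividing by the cumulative product turns the left side into a pure difference.
- a summation factor — a fit — the right tool for this form.
- the characteristic-root method — an index-dependent weight blocks the pure exponential ansatz.


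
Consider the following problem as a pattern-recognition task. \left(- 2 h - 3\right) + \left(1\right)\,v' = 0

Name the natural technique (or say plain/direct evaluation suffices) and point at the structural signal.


Diagnosis: no special technique — the slope is a pure function of h; integrate both sides and be done.


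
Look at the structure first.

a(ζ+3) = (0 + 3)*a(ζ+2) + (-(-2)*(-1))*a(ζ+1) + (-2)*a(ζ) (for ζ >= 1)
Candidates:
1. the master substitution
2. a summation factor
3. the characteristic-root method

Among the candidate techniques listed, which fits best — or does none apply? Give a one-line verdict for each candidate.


Best approach: the characteristic-root method — every coefficient is a fixed number and the forcing is zero — substitute r^ζ and read off the root equation.
- the master substitution — there is no divide-the-index recursive argument.
- a summation factor: a summation factor telescopes one-step recursions; this one carries higher-order memory.
- the characteristic-root method: a fit — the right tool for this form.


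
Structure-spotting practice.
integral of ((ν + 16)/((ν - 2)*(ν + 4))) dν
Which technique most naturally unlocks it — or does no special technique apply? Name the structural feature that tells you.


Technique: partial fractions — a proper rational integrand whose denominator splits into simpler factors — decompose into partial fractions first.


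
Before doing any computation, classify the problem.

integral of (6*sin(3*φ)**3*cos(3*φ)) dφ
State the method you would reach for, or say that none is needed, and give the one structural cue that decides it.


Diagnosis: u-substitution — collected, the integrand has one factor that is, up to a constant, the derivative of an inner expression the rest depends on — substitute for that inner expression.


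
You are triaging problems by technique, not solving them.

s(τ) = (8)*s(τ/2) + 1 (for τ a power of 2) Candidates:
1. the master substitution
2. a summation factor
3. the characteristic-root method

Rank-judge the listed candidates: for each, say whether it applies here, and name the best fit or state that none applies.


Method: the master substitution — index division is the fingerprint: τ/2 in the recursive call means substitute τ = 2^m.
- the master substitution — yes — fits the structure here.
- a summation factor: the recursion divides its index rather than shifting it — there is no previous-term chain for a summation factor to telescope.
- the characteristic-root method — a divided-index call is not the fixed-shift linear shape that characteristic roots solve.


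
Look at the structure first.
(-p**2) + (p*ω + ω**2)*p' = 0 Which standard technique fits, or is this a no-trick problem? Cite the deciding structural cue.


Method: the homogeneous substitution — solved for the derivative, the right side is unchanged under scaling ω and p together — it depends only on the ratio p/ω, so substitute a single ratio variable. This can also be massaged into Bernoulli form (the roles of the variables may need exchanging); the homogeneous substitution avoids that setup.


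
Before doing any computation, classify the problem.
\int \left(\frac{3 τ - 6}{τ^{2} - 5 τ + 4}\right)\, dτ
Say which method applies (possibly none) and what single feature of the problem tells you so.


Diagnosis: partial fractions — the bottom factors while the top stays lower-degree — split into simple fractions and integrate piece by piece.


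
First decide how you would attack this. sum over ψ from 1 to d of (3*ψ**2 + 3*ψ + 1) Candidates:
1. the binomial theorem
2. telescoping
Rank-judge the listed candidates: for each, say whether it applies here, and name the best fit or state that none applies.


Diagnosis: no special technique — Faulhaber territory: sum each constant-multiple power of ψ with its closed-form formula, no trick required.
- the binomial theorem: no binomial coefficients pair with matched powers.
- telescoping — as presented, consecutive terms share no shifted copy to cancel against — no rewrite is on display to change that.


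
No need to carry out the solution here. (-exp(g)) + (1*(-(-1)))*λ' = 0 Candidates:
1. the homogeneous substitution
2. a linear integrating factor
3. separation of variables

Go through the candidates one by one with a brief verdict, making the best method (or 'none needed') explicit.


Diagnosis: no special technique — the slope is a function of g alone, so integrate both sides directly.
- the homogeneous substitution: rescaling both variables together changes the slope, so no ratio substitution collapses it.
- a linear integrating factor: the linear template holds only trivially here (the unknown is absent, so the coefficient is zero) — the method is not the natural label.
- separation of variables: any separation here is vacuous (nothing depends on the unknown); direct integration is the honest label.


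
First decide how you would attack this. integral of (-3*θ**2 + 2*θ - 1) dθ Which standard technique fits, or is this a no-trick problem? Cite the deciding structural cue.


Method: no special technique — every term is a constant multiple of a power of θ; term-wise power-rule integration needs no preliminary transformation.


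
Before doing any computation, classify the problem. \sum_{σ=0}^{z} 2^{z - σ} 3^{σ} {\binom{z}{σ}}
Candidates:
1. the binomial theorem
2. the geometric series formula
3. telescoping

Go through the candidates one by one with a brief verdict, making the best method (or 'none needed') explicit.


Diagnosis: the binomial theorem — the binomial coefficients weight matched powers of 3 and 2, which is exactly the expansion of a binomial power.
- the binomial theorem — applies; the problem has the shape this method handles.
- the geometric series formula — consecutive terms are not related by a fixed multiplier.
- telescoping: in the displayed form, no term reappears at a neighboring index to cancel against.


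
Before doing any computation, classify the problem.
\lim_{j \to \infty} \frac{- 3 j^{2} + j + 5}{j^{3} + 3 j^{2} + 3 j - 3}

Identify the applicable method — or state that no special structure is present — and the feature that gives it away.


Technique: dominant-term comparison — divide through by the highest power of j; every lower-order term dies and the dominant terms decide the limit. l'Hôpital's at-infinity variant applies to the expression viewed as a single quotient; the leading-term comparison is the direct route.


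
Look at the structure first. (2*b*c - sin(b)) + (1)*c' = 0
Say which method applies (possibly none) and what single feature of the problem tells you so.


Technique: a linear integrating factor — linear in the unknown with genuine forcing: multiply through by the exponential of the integrated coefficient and the left side closes into one derivative.


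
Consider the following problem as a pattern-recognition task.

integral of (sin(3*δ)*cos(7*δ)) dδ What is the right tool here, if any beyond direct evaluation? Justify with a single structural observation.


Verdict: a trigonometric identity — sin(3*δ)*cos(7*δ) mixes two frequencies; the product-to-sum identity splits it into single-frequency sinusoids.


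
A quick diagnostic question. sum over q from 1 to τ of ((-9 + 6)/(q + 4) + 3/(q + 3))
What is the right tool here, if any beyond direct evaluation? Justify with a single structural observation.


Best approach: telescoping — consecutive terms evaluate one function at adjacent indices (3/(q + 3) is its current value): one term's tail is the next term's head, so the chain collapses.


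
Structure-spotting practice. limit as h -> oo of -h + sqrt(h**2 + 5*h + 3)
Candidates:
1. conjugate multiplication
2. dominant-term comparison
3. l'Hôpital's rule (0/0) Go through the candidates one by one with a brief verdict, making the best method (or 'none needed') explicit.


Diagnosis: conjugate multiplication — neither sqrt(h**2 + 5*h + 3) nor h converges alone, so rewrite their difference as a conjugate-rationalized quotient first.
- conjugate multiplication: applies; the problem has the shape this method handles.
- dominant-term comparison — no ranking of term growth rates resolves the limit here.
- l'Hôpital's rule (0/0): substitution produces ∞ − ∞ rather than a vanishing quotient; the rule needs a 0/0 ratio to act on.


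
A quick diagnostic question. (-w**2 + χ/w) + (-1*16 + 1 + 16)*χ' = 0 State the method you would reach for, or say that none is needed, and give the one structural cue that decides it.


Best approach: a linear integrating factor — linear in the unknown with genuine forcing: multiply through by the exponential of the integrated coefficient and the left side closes into one derivative.


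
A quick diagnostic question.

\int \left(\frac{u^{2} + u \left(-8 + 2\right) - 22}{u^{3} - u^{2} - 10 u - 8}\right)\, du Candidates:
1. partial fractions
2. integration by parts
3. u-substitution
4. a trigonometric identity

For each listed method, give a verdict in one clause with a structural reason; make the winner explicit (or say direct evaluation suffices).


Best approach: partial fractions — u^{3} - u^{2} - 10 u - 8 splits into linear pieces, so the quotient is a sum of simple fractions — decompose before integrating.
- partial fractions: applicable, and directly so.
- integration by parts: there is no nonconstant-polynomial-times-kernel split with an exp, sine, cosine (degree-1 argument), or logarithm partner.
- u-substitution: no subexpression of the integrand serves as a whole-integral substitution inner — individual terms may offer their own, but none carries its derivative as a factor of the full integrand; a working change of variable would have to be constructed from outside the expression.
- a trigonometric identity — there is no trigonometric structure at all — the integrand carries no sine or cosine to rewrite.


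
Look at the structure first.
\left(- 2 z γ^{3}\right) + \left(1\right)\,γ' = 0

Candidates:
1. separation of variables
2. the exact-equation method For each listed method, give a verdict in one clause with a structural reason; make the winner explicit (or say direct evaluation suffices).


Best approach: separation of variables — solved for the derivative, the right side splits multiplicatively into a function of each variable alone — divide and integrate each side.
- separation of variables — a fit — the right tool for this form.
- the exact-equation method: exactness fails on the nose — the mixed partials do not match.


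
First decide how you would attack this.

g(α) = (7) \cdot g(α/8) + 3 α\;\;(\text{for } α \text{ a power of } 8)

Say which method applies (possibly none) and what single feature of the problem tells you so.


Best approach: the master substitution — treat m = log base 8 of α as the new clock: one recursion step advances m by one while α scales by 8.


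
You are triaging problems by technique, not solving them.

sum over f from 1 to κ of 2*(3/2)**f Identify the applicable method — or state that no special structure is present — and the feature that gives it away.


Verdict: the geometric series formula — consecutive terms stand in a fixed index-free ratio — the geometric sum formula closes it.


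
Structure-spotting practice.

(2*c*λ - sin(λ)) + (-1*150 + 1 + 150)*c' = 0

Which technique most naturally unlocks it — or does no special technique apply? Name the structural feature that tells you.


Verdict: a linear integrating factor — the unknown enters only to the first power against a nonzero forcing term — the integrating-factor template applies directly.


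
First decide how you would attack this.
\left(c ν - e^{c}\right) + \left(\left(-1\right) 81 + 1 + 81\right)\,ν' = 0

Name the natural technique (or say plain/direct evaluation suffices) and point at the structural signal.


Verdict: a linear integrating factor — the equation is linear in ν with coefficient c; multiplying by the integrating factor exp(∫c) makes the left side a perfect derivative.


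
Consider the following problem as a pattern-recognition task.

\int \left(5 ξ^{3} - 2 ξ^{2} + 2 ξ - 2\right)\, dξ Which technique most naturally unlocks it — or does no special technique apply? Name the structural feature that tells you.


Verdict: no special technique — scan for structure and find none: constant multiples of powers of ξ, integrate directly.


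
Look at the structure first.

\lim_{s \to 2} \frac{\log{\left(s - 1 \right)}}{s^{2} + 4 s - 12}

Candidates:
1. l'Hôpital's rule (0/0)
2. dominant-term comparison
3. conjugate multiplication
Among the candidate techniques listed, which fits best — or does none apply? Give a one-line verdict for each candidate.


Best approach: l'Hôpital's rule (0/0) — the 0/0 form at 2 is the signature situation for l'Hôpital's rule. A first-order expansion at the point is an equally standard path; the rule packages it.
- l'Hôpital's rule (0/0): yes, a natural case for it.
- dominant-term comparison: this limit is not decided by comparing leading-term growth at infinity.
- conjugate multiplication — no difference of divergent radicals appears, so rationalizing has nothing to cancel.


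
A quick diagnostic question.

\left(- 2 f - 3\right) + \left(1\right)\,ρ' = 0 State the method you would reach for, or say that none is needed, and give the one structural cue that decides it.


Method: no special technique — solved for the derivative, no ρ appears — this is antidifferentiation in f wearing ODE clothing.


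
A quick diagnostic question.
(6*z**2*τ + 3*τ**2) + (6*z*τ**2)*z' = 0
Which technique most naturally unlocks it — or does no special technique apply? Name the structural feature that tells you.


Best approach: the exact-equation method — the mixed-partials test passes for 6*z**2*τ + 3*τ**2 and 6*z*τ**2, so a potential function exists as presented.


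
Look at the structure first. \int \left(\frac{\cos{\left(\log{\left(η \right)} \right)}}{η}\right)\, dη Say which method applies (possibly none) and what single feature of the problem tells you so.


Verdict: u-substitution — the only nontrivial dependence routes through \log{\left(η \right)}, whose derivative supplies the leftover factor up to a constant multiple — u = \log{\left(η \right)} flattens it.


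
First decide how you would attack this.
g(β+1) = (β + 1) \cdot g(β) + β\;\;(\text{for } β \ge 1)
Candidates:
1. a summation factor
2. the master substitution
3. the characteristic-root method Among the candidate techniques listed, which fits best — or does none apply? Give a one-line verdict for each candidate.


Verdict: a summation factor — rescale the sequence by the product of the weights β + 1 so far — the recurrence collapses to a plain running sum.
- a summation factor — applicable, and directly so.
- the master substitution — the recursion steps by a constant offset, so exponential reindexing is pointless.
- the characteristic-root method — the coefficients vary with the index, breaking the constant-coefficient structure the method needs.


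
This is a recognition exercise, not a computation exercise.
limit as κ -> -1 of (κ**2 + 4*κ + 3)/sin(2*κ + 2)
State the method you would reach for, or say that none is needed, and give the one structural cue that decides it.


Verdict: l'Hôpital's rule (0/0) — both numerator and denominator vanish at -1: the genuine 0/0 indeterminate that l'Hôpital exists for. A local series expansion at the point resolves it as well; the rule is the packaged version of that step.


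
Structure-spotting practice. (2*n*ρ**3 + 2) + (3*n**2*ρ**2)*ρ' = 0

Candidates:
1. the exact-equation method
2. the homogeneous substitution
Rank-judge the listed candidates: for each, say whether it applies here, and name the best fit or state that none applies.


Diagnosis: the exact-equation method — the cross partial derivatives of 2*n*ρ**3 + 2 and 3*n**2*ρ**2 agree, so the left side is the total differential of one potential in n and ρ.
- the exact-equation method: yes — fits the structure here.
- the homogeneous substitution — the ratio substitution does not collapse this equation.


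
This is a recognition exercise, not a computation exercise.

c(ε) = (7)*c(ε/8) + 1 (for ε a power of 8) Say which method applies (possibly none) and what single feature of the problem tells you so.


Technique: the master substitution — the argument ε/8 divides the index by 8; the standard ε = 8^m substitution converts it to a constant-shift recurrence.


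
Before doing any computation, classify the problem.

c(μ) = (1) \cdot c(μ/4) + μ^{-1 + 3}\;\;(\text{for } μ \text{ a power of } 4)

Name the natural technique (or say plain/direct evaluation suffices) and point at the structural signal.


Best approach: the master substitution — the argument shrinks by the factor 4, so measure the index on a logarithmic scale and the recursion becomes a shift.


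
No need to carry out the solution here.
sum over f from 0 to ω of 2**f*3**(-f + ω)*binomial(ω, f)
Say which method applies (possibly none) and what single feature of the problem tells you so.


Best approach: the binomial theorem — terms weighting binomial(ω, f) against matched powers of 2 and 3 reassemble into (2 + 3)^ω by the binomial theorem.


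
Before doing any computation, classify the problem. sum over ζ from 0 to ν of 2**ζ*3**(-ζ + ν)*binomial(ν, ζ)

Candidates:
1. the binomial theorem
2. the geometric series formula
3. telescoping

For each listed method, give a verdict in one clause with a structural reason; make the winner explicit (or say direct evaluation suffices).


Technique: the binomial theorem — binomial coefficients against complementary powers of 2 and 3: recognize the binomial expansion and resum.
- the binomial theorem: applies; the problem has the shape this method handles.
- the geometric series formula — the term-to-term ratio changes with the index, so the geometric formula cannot close it.
- telescoping: the summand is not presented as a shifted difference — a telescoping rewrite may exist, but the displayed structure does not offer one.
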